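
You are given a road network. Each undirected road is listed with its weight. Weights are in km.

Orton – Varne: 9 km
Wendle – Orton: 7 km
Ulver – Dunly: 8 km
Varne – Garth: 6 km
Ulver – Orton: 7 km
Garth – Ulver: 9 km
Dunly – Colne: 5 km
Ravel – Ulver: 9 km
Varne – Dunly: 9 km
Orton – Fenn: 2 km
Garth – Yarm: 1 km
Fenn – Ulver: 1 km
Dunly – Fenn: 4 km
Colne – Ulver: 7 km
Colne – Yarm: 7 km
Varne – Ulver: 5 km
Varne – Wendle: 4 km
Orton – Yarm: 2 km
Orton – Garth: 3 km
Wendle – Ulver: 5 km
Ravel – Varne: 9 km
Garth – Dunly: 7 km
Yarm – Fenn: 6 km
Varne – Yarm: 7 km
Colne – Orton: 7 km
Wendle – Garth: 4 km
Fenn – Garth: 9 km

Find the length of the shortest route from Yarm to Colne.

Shortest distances from Yarm:
Yarm: 0
Garth: 1  (via Yarm)
Orton: 2  (via Yarm)
Fenn: 4  (via Orton)
Ulver: 5  (via Fenn)
Wendle: 5  (via Garth)
Colne: 7  (via Yarm)
Shortest route: Yarm–Colne = 7 km.

7 km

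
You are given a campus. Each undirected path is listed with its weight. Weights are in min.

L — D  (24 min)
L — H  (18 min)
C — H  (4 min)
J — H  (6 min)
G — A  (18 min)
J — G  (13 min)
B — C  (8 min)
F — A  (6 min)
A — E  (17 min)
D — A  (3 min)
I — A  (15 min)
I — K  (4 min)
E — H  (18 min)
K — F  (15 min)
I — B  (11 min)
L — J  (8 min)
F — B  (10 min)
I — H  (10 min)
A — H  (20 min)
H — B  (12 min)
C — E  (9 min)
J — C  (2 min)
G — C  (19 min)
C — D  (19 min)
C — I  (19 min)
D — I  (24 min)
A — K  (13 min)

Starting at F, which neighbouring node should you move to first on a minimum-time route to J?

Compare a few routes:
F–B–C–H–J: 10+8+4+6 = 28
F–B–C–J: 10+8+2 = 20
Cheapest is F–B–C–J at 20 min.
So from F the first move is to B.

B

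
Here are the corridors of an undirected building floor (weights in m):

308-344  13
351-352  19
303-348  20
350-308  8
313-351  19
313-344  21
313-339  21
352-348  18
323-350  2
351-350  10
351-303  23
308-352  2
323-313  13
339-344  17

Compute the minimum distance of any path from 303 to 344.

53 m

Candidate routes:
303–351–352–308–344: 23+19+2+13 = 57
303–351–313–344: 23+19+21 = 63
303–348–352–308–344: 20+18+2+13 = 53
303–351–350–308–344: 23+10+8+13 = 54
The minimum is 53 m via 303–348–352–308–344.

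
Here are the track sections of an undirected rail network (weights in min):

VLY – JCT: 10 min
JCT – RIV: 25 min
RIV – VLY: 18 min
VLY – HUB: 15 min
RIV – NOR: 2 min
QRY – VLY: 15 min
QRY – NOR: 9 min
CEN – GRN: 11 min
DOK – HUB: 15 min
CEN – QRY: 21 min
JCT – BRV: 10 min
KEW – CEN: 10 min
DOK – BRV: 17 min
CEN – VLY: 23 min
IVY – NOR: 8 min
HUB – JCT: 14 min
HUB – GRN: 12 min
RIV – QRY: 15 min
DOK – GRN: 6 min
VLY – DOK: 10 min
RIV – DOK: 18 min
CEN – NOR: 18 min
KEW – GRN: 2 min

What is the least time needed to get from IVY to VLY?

28 min

Running Dijkstra from IVY:
IVY: 0
NOR: 8  (via IVY)
RIV: 10  (via NOR)
QRY: 17  (via NOR)
CEN: 26  (via NOR)
DOK: 28  (via RIV)
VLY: 28  (via RIV)
Shortest route: IVY → NOR → RIV → VLY = 28 min.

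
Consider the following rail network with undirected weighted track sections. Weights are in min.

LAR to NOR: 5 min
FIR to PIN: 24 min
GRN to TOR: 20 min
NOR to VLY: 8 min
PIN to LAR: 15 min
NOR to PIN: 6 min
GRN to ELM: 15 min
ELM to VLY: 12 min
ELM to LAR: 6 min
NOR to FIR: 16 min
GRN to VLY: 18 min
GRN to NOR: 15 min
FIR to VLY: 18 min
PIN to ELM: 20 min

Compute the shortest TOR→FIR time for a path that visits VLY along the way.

Shortest TOR→VLY: TOR–GRN–VLY = 38
Best VLY to FIR: VLY–FIR costing 18
Total via VLY: 38 + 18 = 56 min.

56 min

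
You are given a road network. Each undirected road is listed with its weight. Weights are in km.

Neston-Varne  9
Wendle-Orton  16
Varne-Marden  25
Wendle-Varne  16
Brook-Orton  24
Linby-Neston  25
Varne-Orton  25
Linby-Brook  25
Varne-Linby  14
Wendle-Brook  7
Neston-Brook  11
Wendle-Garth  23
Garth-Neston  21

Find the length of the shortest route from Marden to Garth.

55 km

Running Dijkstra from Marden:
Marden: 0
Varne: 25  (via Marden)
Neston: 34  (via Varne)
Linby: 39  (via Varne)
Wendle: 41  (via Varne)
Brook: 45  (via Neston)
Orton: 50  (via Varne)
Garth: 55  (via Neston)
Shortest route: Marden → Varne → Neston → Garth = 55 km.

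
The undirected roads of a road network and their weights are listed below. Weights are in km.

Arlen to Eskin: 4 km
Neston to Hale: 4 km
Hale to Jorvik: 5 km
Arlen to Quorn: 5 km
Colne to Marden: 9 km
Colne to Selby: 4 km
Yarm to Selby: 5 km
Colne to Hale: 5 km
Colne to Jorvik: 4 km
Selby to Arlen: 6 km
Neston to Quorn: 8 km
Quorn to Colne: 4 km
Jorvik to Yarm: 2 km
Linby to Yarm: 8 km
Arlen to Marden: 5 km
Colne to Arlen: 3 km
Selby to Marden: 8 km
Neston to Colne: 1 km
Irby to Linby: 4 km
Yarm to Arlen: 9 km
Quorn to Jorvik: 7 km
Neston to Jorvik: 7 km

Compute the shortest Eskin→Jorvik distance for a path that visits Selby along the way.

17 km

Best Eskin to Selby: Eskin → Arlen → Selby costing 10
Best Selby to Jorvik: Selby → Yarm → Jorvik costing 7
Total via Selby: 10 + 7 = 17 km.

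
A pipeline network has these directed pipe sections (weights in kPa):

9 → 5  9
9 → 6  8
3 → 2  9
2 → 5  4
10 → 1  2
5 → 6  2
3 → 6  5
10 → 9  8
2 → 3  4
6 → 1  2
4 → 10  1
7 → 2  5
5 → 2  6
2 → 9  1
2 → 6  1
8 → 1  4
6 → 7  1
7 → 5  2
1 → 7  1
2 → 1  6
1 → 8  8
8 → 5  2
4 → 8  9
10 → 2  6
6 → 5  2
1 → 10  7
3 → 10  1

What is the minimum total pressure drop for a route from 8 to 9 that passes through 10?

Shortest 8→10: 8 → 1 → 10 = 11
Best 10 to 9: 10 → 2 → 9 costing 7
Total via 10: 11 + 7 = 18 kPa.

18 kPa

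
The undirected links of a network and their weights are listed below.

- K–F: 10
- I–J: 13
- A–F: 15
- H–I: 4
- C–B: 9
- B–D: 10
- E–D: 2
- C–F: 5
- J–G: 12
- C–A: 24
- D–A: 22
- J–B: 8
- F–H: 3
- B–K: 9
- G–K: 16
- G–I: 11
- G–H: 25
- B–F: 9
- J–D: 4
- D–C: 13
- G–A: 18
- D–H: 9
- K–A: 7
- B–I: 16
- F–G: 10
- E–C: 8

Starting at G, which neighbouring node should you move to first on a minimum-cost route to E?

J

Enumerating some paths:
G - J - D - E: 12+4+2 = 18
G - F - C - E: 10+5+8 = 23
The minimum is 18 via G - J - D - E.
So from G the first move is to J.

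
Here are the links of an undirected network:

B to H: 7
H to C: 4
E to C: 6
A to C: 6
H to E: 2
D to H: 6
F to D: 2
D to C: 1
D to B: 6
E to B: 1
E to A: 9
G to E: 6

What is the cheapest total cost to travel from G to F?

Running Dijkstra from G:
G: 0
E: 6  (via G)
B: 7  (via E)
H: 8  (via E)
C: 12  (via E)
D: 13  (via B)
A: 15  (via E)
F: 15  (via D)
Shortest route: G–E–B–D–F = 15.

15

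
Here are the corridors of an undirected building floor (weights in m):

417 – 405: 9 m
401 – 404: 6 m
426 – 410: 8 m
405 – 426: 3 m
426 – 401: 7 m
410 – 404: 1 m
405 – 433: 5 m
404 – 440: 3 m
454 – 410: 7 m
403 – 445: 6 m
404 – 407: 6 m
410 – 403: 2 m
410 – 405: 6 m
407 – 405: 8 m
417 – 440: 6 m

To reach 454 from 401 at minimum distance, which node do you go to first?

Enumerating some paths:
401 → 426 → 405 → 410 → 454: 7+3+6+7 = 23
401 → 426 → 410 → 454: 7+8+7 = 22
401 → 404 → 410 → 454: 6+1+7 = 14
The minimum is 14 m via 401 → 404 → 410 → 454.
So from 401 the first move is to 404.

404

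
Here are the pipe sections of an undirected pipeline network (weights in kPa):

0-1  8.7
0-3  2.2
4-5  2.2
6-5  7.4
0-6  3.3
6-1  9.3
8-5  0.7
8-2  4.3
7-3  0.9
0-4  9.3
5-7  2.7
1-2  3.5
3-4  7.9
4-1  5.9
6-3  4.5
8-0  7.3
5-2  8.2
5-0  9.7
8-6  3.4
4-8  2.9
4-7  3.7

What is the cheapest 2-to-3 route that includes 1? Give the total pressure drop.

Shortest 2→1: 2 → 1 = 3.5
Shortest 1→3: 1 → 4 → 7 → 3 = 10.5
Total via 1: 3.5 + 10.5 = 14 kPa.

14 kPa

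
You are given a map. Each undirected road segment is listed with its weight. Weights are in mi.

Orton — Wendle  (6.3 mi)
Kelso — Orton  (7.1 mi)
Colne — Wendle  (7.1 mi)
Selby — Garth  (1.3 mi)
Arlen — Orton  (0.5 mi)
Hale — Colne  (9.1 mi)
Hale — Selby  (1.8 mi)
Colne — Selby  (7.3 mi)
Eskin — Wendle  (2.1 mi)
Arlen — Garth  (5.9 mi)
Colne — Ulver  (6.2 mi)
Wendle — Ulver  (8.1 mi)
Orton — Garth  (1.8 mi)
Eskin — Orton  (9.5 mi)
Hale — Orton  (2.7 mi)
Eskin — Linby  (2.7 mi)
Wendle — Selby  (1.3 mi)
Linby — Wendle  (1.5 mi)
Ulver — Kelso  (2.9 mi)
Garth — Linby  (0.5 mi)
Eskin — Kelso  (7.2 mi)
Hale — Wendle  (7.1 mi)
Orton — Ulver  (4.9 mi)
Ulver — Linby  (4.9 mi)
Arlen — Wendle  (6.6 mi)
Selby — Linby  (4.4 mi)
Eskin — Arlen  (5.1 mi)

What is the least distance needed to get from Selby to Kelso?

Running Dijkstra from Selby:
Selby: 0
Wendle: 1.3  (via Selby)
Garth: 1.3  (via Selby)
Linby: 1.8  (via Garth)
Hale: 1.8  (via Selby)
Orton: 3.1  (via Garth)
Eskin: 3.4  (via Wendle)
Arlen: 3.6  (via Orton)
Ulver: 6.7  (via Linby)
Colne: 7.3  (via Selby)
Kelso: 9.6  (via Ulver)
Shortest route: Selby → Garth → Linby → Ulver → Kelso = 9.6 mi.

9.6 mi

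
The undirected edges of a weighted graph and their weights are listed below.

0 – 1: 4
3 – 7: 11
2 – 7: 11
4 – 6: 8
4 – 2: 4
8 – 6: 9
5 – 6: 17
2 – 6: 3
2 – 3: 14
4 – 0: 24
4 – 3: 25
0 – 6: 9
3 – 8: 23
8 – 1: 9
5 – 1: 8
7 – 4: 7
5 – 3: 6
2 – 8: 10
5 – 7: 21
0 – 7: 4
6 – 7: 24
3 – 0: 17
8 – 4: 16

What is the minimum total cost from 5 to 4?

Candidate routes:
5–6–2–4: 17+3+4 = 24
5–3–2–4: 6+14+4 = 24
5–1–0–7–4: 8+4+4+7 = 23
The minimum is 23 via 5–1–0–7–4.

23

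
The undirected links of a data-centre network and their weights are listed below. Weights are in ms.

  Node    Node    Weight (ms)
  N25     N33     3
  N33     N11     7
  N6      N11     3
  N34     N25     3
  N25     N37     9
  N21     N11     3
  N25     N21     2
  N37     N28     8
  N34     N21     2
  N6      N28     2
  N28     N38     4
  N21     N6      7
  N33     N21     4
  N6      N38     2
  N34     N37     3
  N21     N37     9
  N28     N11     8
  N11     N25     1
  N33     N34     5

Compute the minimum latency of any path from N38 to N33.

9 ms

Compare a few routes:
N38 - N6 - N11 - N25 - N21 - N33: 2+3+1+2+4 = 12
N38 - N6 - N11 - N25 - N33: 2+3+1+3 = 9
N38 - N6 - N11 - N33: 2+3+7 = 12
N38 - N6 - N11 - N21 - N33: 2+3+3+4 = 12
The minimum is 9 ms via N38 - N6 - N11 - N25 - N33.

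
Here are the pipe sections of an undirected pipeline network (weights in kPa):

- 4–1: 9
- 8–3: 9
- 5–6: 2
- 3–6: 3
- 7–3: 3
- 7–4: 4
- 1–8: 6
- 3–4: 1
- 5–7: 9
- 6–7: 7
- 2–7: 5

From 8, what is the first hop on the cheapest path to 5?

Compare a few routes:
8 - 1 - 4 - 3 - 6 - 5: 6+9+1+3+2 = 21
8 - 3 - 7 - 5: 9+3+9 = 21
8 - 3 - 7 - 6 - 5: 9+3+7+2 = 21
8 - 3 - 6 - 5: 9+3+2 = 14
Cheapest is 8 - 3 - 6 - 5 at 14 kPa.
So from 8 the first move is to 3.

3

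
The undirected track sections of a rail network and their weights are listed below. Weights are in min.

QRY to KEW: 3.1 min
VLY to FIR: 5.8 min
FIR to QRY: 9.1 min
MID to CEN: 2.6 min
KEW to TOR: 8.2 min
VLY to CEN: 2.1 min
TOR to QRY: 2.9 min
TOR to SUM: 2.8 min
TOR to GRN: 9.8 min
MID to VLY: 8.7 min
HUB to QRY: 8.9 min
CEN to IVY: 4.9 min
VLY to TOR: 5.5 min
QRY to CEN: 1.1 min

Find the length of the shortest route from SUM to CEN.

Shortest distances from SUM:
SUM: 0
TOR: 2.8  (via SUM)
QRY: 5.7  (via TOR)
CEN: 6.8  (via QRY)
Shortest route: SUM → TOR → QRY → CEN = 6.8 min.

6.8 min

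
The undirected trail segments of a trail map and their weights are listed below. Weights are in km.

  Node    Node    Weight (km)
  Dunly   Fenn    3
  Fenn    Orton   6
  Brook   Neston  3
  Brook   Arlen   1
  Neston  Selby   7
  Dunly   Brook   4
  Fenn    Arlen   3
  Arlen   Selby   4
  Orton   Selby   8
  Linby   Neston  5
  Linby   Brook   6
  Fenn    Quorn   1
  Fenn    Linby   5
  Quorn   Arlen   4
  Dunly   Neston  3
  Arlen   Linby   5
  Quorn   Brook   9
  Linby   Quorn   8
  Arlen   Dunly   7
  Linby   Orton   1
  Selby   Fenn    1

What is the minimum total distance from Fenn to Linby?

5 km

Enumerating some paths:
Fenn - Arlen - Linby: 3+5 = 8
Fenn - Orton - Linby: 6+1 = 7
Fenn - Linby: 5 = 5
Fenn - Quorn - Linby: 1+8 = 9
The minimum is 5 km via Fenn - Linby.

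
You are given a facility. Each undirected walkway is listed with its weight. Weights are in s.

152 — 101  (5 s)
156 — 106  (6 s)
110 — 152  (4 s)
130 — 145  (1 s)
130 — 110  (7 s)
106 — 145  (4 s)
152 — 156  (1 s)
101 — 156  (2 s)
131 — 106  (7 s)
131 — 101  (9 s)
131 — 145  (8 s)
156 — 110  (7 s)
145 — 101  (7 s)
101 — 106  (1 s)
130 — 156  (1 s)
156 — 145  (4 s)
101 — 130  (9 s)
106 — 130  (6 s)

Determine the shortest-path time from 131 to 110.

15 s

Running Dijkstra from 131:
131: 0
106: 7  (via 131)
101: 8  (via 106)
145: 8  (via 131)
130: 9  (via 145)
156: 10  (via 101)
152: 11  (via 156)
110: 15  (via 152)
Shortest route: 131–106–101–156–152–110 = 15 s.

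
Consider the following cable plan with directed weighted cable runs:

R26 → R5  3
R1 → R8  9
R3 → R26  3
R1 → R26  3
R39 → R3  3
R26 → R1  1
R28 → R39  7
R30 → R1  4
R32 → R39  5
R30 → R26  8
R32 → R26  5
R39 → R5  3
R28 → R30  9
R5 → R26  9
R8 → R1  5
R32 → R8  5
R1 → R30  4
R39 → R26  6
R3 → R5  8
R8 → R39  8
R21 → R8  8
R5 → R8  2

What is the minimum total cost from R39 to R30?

11

Settle nodes by increasing distance from R39:
R39: 0
R3: 3  (via R39)
R5: 3  (via R39)
R8: 5  (via R5)
R26: 6  (via R39)
R1: 7  (via R26)
R30: 11  (via R1)
Shortest route: R39 → R26 → R1 → R30 = 11.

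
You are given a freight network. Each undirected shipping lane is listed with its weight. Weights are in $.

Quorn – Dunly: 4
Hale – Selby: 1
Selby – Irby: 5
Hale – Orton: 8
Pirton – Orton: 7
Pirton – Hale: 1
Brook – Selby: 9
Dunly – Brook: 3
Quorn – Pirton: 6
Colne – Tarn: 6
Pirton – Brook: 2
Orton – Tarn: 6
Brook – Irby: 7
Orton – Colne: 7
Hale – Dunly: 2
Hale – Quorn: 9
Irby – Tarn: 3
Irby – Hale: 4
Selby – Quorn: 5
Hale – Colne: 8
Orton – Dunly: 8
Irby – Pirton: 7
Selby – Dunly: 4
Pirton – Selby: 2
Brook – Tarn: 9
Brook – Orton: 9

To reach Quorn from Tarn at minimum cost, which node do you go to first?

Enumerating some paths:
Tarn - Irby - Hale - Pirton - Quorn: 3+4+1+6 = 14
Tarn - Irby - Selby - Quorn: 3+5+5 = 13
Cheapest is Tarn - Irby - Selby - Quorn at $13.
So from Tarn the first move is to Irby.

Irby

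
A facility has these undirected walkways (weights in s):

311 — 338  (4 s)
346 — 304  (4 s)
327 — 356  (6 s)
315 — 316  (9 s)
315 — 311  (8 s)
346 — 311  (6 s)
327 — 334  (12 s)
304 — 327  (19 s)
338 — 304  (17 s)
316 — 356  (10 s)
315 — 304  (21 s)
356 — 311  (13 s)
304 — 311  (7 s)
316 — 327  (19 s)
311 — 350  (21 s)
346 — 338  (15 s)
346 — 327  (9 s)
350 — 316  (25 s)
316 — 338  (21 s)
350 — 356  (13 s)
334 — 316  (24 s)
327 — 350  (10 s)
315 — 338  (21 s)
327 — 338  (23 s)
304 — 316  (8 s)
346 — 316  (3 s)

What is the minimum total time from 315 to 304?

15 s

Settle nodes by increasing distance from 315:
315: 0
311: 8  (via 315)
316: 9  (via 315)
346: 12  (via 316)
338: 12  (via 311)
304: 15  (via 311)
Shortest route: 315–311–304 = 15 s.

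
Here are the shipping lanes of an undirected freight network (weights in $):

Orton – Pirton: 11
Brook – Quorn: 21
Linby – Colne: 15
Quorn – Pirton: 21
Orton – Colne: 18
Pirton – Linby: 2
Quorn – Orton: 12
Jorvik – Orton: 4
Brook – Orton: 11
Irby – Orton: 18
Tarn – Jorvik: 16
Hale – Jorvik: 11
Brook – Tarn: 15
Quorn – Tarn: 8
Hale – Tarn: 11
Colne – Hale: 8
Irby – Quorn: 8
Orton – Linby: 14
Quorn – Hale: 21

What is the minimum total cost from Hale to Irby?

Candidate routes:
Hale–Tarn–Quorn–Irby: 11+8+8 = 27
Hale–Jorvik–Orton–Irby: 11+4+18 = 33
Hale–Quorn–Irby: 21+8 = 29
Cheapest is Hale–Tarn–Quorn–Irby at $27.

$27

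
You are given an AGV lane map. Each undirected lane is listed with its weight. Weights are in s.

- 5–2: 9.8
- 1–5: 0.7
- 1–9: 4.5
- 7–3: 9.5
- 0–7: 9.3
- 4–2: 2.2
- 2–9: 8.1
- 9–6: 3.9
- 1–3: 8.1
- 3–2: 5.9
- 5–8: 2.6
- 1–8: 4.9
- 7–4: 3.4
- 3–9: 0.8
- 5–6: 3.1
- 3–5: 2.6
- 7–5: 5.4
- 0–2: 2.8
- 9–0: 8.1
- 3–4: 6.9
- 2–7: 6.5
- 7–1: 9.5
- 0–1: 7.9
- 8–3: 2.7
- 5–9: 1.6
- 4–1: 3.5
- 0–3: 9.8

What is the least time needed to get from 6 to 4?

7.3 s

Enumerating some paths:
6 → 9 → 5 → 1 → 4: 3.9+1.6+0.7+3.5 = 9.7
6 → 9 → 3 → 4: 3.9+0.8+6.9 = 11.6
6 → 9 → 3 → 5 → 1 → 4: 3.9+0.8+2.6+0.7+3.5 = 11.5
6 → 5 → 1 → 4: 3.1+0.7+3.5 = 7.3
Cheapest is 6 → 5 → 1 → 4 at 7.3 s.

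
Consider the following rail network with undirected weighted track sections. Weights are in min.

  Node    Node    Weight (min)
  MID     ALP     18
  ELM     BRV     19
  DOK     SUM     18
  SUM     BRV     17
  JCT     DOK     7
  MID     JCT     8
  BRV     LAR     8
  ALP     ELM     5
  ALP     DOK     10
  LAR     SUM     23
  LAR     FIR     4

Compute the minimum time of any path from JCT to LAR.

48 min

Compare a few routes:
JCT–DOK–SUM–BRV–LAR: 7+18+17+8 = 50
JCT–DOK–ALP–ELM–BRV–LAR: 7+10+5+19+8 = 49
JCT–DOK–SUM–LAR: 7+18+23 = 48
The minimum is 48 min via JCT–DOK–SUM–LAR.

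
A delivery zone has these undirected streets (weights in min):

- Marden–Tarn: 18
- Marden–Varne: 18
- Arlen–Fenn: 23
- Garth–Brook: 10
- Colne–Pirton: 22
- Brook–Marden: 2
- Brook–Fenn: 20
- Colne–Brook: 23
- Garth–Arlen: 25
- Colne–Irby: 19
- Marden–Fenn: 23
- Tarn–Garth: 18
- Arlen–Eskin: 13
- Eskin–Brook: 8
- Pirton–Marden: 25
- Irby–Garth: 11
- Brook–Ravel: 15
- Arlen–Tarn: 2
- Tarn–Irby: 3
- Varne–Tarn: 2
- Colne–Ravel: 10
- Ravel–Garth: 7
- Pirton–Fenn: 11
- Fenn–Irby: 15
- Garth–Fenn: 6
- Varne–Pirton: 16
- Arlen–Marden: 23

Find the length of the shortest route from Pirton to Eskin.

33 min

Shortest distances from Pirton:
Pirton: 0
Fenn: 11  (via Pirton)
Varne: 16  (via Pirton)
Garth: 17  (via Fenn)
Tarn: 18  (via Varne)
Arlen: 20  (via Tarn)
Irby: 21  (via Tarn)
Colne: 22  (via Pirton)
Ravel: 24  (via Garth)
Marden: 25  (via Pirton)
Brook: 27  (via Garth)
Eskin: 33  (via Arlen)
Shortest route: Pirton–Varne–Tarn–Arlen–Eskin = 33 min.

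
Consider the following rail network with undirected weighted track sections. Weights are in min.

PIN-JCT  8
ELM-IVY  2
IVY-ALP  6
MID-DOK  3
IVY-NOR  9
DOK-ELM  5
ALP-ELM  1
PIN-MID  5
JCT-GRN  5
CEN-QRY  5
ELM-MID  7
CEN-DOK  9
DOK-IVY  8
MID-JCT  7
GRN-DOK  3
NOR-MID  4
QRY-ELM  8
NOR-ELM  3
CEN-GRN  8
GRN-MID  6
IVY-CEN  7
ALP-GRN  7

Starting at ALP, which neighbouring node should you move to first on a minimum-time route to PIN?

Compare a few routes:
ALP–ELM–DOK–MID–PIN: 1+5+3+5 = 14
ALP–ELM–MID–PIN: 1+7+5 = 13
Cheapest is ALP–ELM–MID–PIN at 13 min.
So from ALP the first move is to ELM.

ELM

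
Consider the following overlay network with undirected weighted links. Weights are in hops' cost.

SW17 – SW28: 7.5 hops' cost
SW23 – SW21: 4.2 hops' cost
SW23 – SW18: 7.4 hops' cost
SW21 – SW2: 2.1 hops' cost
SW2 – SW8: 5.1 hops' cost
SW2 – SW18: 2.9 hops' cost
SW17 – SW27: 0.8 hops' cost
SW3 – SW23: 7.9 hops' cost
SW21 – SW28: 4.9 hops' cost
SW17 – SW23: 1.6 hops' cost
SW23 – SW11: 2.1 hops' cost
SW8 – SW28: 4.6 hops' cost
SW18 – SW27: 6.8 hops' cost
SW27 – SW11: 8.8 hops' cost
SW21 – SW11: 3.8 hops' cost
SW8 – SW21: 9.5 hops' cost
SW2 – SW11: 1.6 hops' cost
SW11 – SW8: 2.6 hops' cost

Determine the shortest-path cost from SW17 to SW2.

5.3 hops' cost

Shortest distances from SW17:
SW17: 0
SW27: 0.8  (via SW17)
SW23: 1.6  (via SW17)
SW11: 3.7  (via SW23)
SW2: 5.3  (via SW11)
Shortest route: SW17–SW23–SW11–SW2 = 5.3 hops' cost.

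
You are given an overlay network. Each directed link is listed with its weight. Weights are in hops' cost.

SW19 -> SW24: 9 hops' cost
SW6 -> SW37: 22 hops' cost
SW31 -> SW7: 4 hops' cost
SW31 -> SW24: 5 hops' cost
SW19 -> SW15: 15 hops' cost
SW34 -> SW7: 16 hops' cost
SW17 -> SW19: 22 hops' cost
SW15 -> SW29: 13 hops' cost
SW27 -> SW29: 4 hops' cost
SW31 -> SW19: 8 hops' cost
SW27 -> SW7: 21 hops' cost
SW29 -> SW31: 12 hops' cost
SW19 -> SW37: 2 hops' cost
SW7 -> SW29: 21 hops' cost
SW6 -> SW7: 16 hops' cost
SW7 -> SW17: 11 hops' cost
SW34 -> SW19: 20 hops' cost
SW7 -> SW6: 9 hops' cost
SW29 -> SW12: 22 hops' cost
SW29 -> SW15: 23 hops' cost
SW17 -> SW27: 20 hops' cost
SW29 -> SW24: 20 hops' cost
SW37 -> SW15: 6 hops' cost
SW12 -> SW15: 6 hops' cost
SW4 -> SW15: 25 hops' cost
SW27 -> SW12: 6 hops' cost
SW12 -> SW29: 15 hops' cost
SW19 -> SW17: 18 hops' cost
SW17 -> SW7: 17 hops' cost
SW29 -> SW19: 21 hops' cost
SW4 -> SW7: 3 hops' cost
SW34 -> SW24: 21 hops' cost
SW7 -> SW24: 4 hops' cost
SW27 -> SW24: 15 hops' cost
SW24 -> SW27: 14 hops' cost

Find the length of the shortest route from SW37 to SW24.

Enumerating some paths:
SW37 - SW15 - SW29 - SW31 - SW24: 6+13+12+5 = 36
SW37 - SW15 - SW29 - SW31 - SW7 - SW24: 6+13+12+4+4 = 39
SW37 - SW15 - SW29 - SW24: 6+13+20 = 39
The minimum is 36 hops' cost via SW37 - SW15 - SW29 - SW31 - SW24.

36 hops' cost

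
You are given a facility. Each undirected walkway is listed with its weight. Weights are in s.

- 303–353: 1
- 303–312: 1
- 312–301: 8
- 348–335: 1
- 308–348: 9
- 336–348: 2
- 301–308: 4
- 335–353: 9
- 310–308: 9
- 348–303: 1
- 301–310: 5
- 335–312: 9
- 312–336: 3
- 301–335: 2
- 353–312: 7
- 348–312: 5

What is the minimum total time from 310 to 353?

10 s

Compare a few routes:
310–301–335–348–336–312–303–353: 5+2+1+2+3+1+1 = 15
310–301–312–303–353: 5+8+1+1 = 15
310–301–335–348–303–353: 5+2+1+1+1 = 10
The minimum is 10 s via 310–301–335–348–303–353.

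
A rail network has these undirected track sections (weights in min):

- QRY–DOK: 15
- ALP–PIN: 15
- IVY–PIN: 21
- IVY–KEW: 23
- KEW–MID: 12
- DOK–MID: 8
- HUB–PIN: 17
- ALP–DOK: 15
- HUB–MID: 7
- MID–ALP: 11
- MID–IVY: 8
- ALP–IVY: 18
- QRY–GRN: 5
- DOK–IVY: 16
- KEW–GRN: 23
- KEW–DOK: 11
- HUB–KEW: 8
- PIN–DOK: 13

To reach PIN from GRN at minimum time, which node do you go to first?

Candidate routes:
GRN–KEW–DOK–PIN: 23+11+13 = 47
GRN–QRY–DOK–PIN: 5+15+13 = 33
Cheapest is GRN–QRY–DOK–PIN at 33 min.
So from GRN the first move is to QRY.

QRY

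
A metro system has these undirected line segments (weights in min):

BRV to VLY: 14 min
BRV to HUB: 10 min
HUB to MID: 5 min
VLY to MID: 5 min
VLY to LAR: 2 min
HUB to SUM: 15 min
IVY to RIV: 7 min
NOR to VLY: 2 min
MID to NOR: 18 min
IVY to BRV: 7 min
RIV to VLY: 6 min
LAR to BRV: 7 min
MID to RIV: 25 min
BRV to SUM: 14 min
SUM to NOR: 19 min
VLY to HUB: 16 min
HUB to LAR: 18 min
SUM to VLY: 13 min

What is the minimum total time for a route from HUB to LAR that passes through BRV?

Shortest HUB→BRV: HUB–BRV = 10
Best BRV to LAR: BRV–LAR costing 7
Total via BRV: 10 + 7 = 17 min.

17 min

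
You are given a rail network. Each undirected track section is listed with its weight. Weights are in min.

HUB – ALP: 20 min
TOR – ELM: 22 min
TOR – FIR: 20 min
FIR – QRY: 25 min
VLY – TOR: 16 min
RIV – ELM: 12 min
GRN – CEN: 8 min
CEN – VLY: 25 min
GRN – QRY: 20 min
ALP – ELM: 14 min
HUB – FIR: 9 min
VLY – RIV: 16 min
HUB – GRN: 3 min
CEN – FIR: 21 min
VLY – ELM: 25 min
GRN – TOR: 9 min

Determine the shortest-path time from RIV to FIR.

Running Dijkstra from RIV:
RIV: 0
ELM: 12  (via RIV)
VLY: 16  (via RIV)
ALP: 26  (via ELM)
TOR: 32  (via VLY)
GRN: 41  (via TOR)
CEN: 41  (via VLY)
HUB: 44  (via GRN)
FIR: 52  (via TOR)
Shortest route: RIV → VLY → TOR → FIR = 52 min.

52 min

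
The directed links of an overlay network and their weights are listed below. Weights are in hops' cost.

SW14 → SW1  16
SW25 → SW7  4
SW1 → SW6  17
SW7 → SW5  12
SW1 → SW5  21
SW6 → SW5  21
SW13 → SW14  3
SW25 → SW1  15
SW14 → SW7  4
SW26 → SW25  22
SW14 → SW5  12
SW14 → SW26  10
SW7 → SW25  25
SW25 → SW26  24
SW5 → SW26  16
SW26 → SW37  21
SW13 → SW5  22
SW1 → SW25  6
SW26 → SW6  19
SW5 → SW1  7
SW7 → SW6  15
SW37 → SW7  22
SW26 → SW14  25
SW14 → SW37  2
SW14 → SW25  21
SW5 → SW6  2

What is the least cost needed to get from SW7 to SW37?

49 hops' cost

Settle nodes by increasing distance from SW7:
SW7: 0
SW5: 12  (via SW7)
SW6: 14  (via SW5)
SW1: 19  (via SW5)
SW25: 25  (via SW7)
SW26: 28  (via SW5)
SW37: 49  (via SW26)
Shortest route: SW7–SW5–SW26–SW37 = 49 hops' cost.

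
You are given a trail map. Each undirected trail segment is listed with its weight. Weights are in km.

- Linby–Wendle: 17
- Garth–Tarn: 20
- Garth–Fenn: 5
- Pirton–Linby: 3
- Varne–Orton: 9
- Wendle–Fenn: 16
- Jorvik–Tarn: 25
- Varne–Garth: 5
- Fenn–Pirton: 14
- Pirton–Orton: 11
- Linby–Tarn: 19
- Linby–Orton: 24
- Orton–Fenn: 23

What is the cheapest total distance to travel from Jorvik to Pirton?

Enumerating some paths:
Jorvik–Tarn–Garth–Fenn–Pirton: 25+20+5+14 = 64
Jorvik–Tarn–Garth–Varne–Orton–Pirton: 25+20+5+9+11 = 70
Jorvik–Tarn–Linby–Pirton: 25+19+3 = 47
Cheapest is Jorvik–Tarn–Linby–Pirton at 47 km.

47 km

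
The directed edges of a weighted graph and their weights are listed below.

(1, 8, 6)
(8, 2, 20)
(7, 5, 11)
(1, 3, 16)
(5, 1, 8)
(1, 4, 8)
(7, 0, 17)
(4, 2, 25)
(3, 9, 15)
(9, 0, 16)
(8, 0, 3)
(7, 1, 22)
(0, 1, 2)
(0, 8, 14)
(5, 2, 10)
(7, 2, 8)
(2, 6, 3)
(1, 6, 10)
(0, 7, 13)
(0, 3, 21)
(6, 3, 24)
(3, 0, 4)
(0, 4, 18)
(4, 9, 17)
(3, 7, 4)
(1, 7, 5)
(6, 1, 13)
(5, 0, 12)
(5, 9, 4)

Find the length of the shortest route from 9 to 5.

34

Settle nodes by increasing distance from 9:
9: 0
0: 16  (via 9)
1: 18  (via 0)
7: 23  (via 1)
8: 24  (via 1)
4: 26  (via 1)
6: 28  (via 1)
2: 31  (via 7)
3: 34  (via 1)
5: 34  (via 7)
Shortest route: 9–0–1–7–5 = 34.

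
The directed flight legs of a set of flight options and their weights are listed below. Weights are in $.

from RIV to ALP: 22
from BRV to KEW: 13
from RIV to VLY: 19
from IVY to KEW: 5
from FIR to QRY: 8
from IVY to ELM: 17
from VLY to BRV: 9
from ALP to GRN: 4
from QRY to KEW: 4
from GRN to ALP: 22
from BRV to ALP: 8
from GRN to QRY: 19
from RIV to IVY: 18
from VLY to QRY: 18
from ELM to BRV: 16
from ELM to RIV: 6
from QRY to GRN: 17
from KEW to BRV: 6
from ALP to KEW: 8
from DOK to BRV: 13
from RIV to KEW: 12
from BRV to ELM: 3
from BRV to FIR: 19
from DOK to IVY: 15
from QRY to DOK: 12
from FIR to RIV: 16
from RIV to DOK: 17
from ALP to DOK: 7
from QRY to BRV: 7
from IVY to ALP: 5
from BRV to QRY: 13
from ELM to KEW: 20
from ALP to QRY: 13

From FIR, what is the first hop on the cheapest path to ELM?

Compare a few routes:
FIR - QRY - BRV - ELM: 8+7+3 = 18
FIR - RIV - KEW - BRV - ELM: 16+12+6+3 = 37
FIR - QRY - DOK - BRV - ELM: 8+12+13+3 = 36
FIR - QRY - KEW - BRV - ELM: 8+4+6+3 = 21
Cheapest is FIR - QRY - BRV - ELM at $18.
So from FIR the first move is to QRY.

QRY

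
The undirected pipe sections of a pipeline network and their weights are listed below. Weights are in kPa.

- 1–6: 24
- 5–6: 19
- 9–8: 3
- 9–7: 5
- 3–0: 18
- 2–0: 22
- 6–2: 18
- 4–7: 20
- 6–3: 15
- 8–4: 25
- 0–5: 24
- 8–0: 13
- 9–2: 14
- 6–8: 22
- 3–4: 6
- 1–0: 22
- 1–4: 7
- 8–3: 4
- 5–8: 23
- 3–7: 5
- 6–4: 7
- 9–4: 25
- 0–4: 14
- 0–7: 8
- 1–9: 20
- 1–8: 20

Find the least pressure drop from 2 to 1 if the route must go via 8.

34 kPa

Shortest 2→8: 2 → 9 → 8 = 17
Shortest 8→1: 8 → 3 → 4 → 1 = 17
Total via 8: 17 + 17 = 34 kPa.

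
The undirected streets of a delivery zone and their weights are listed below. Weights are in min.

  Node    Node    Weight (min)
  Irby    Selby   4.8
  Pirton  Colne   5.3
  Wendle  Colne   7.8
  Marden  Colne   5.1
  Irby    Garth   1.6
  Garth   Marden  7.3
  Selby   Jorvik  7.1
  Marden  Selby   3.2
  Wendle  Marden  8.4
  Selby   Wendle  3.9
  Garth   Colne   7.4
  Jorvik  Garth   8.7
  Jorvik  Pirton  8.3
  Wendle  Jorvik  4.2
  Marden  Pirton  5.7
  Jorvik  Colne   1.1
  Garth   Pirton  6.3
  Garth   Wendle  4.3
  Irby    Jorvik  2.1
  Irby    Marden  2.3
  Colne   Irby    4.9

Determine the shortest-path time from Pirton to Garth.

6.3 min

Candidate routes:
Pirton - Marden - Irby - Garth: 5.7+2.3+1.6 = 9.6
Pirton - Garth: 6.3 = 6.3
The minimum is 6.3 min via Pirton - Garth.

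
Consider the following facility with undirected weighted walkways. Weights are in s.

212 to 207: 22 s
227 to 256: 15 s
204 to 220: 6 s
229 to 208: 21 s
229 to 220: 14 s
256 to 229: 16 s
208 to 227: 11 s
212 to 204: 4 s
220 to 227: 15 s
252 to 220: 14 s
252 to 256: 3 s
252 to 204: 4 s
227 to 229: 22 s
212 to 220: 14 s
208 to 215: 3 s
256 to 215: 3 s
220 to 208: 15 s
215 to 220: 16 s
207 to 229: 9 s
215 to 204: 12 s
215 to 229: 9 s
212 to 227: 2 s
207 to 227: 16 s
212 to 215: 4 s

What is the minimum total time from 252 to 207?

Shortest distances from 252:
252: 0
256: 3  (via 252)
204: 4  (via 252)
215: 6  (via 256)
212: 8  (via 204)
208: 9  (via 215)
227: 10  (via 212)
220: 10  (via 204)
229: 15  (via 215)
207: 24  (via 229)
Shortest route: 252 → 256 → 215 → 229 → 207 = 24 s.

24 s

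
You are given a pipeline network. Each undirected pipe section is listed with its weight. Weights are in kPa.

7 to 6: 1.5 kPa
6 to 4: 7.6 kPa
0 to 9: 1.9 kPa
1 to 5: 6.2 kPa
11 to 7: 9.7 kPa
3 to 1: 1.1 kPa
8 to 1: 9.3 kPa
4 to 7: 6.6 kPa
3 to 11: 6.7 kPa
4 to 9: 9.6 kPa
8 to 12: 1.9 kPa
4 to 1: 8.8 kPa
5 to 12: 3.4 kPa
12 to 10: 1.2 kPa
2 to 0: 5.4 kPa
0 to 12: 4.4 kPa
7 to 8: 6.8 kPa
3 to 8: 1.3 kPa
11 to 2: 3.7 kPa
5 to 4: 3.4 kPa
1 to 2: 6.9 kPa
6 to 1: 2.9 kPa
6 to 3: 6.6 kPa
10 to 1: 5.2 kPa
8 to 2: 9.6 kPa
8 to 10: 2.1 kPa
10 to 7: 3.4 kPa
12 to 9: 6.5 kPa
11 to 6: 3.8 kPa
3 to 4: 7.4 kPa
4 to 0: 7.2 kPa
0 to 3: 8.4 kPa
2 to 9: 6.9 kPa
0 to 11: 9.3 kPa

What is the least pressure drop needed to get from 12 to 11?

Compare a few routes:
12 → 8 → 3 → 11: 1.9+1.3+6.7 = 9.9
12 → 8 → 3 → 1 → 6 → 11: 1.9+1.3+1.1+2.9+3.8 = 11
The minimum is 9.9 kPa via 12 → 8 → 3 → 11.

9.9 kPa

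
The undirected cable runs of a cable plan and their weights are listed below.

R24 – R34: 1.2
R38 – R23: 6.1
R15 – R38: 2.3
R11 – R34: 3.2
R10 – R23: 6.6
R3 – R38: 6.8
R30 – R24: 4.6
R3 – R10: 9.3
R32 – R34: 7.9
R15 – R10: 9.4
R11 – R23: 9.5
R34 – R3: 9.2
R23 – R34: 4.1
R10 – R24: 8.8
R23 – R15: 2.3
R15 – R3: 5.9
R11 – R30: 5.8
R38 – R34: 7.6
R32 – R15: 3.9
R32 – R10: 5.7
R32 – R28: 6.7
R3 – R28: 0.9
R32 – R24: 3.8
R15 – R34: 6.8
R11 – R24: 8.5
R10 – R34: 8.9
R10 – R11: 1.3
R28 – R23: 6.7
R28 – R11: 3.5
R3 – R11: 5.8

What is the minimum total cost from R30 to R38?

13.4

Running Dijkstra from R30:
R30: 0
R24: 4.6  (via R30)
R34: 5.8  (via R24)
R11: 5.8  (via R30)
R10: 7.1  (via R11)
R32: 8.4  (via R24)
R28: 9.3  (via R11)
R23: 9.9  (via R34)
R3: 10.2  (via R28)
R15: 12.2  (via R23)
R38: 13.4  (via R34)
Shortest route: R30–R24–R34–R38 = 13.4.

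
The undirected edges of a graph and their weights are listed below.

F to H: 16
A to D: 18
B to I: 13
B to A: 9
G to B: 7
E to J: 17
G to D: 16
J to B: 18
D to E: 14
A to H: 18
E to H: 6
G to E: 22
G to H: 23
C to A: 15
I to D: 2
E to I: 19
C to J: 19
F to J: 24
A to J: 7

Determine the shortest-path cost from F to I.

38

Shortest distances from F:
F: 0
H: 16  (via F)
E: 22  (via H)
J: 24  (via F)
A: 31  (via J)
D: 36  (via E)
I: 38  (via D)
Shortest route: F → H → E → D → I = 38.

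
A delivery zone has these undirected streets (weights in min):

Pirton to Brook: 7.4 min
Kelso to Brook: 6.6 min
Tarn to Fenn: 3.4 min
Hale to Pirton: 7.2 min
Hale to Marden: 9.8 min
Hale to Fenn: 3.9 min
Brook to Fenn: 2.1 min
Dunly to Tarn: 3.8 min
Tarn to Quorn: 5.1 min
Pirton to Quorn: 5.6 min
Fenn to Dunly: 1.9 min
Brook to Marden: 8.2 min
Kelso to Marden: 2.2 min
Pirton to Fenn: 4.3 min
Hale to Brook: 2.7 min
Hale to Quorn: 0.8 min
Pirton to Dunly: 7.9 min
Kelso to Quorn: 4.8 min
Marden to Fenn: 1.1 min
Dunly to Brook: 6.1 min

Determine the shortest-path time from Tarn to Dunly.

3.8 min

Shortest distances from Tarn:
Tarn: 0
Fenn: 3.4  (via Tarn)
Dunly: 3.8  (via Tarn)
Shortest route: Tarn → Dunly = 3.8 min.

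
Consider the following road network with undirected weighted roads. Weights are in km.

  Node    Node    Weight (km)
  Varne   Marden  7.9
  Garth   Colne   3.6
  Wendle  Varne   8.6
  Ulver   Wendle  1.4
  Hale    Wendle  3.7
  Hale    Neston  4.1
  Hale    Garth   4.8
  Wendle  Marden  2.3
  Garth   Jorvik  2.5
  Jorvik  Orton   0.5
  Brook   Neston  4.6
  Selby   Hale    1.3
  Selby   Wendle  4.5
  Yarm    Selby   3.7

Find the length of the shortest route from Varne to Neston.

Candidate routes:
Varne–Wendle–Selby–Hale–Neston: 8.6+4.5+1.3+4.1 = 18.5
Varne–Wendle–Hale–Neston: 8.6+3.7+4.1 = 16.4
Varne–Marden–Wendle–Hale–Neston: 7.9+2.3+3.7+4.1 = 18
The minimum is 16.4 km via Varne–Wendle–Hale–Neston.

16.4 km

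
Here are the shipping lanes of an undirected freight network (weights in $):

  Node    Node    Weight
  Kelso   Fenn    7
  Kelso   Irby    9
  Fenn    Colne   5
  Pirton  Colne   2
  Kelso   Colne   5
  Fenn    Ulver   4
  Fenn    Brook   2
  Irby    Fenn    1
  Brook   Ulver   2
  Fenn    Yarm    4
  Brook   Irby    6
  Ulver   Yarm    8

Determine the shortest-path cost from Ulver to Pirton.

Running Dijkstra from Ulver:
Ulver: 0
Brook: 2  (via Ulver)
Fenn: 4  (via Ulver)
Irby: 5  (via Fenn)
Yarm: 8  (via Ulver)
Colne: 9  (via Fenn)
Pirton: 11  (via Colne)
Shortest route: Ulver → Fenn → Colne → Pirton = $11.

$11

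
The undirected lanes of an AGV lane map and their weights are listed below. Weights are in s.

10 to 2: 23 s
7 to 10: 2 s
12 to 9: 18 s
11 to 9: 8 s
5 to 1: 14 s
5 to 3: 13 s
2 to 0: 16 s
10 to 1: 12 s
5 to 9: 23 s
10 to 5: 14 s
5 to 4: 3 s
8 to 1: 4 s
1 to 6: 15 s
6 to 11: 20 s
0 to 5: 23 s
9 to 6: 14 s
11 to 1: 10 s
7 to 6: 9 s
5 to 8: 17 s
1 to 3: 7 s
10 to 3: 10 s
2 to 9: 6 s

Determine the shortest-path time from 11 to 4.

27 s

Running Dijkstra from 11:
11: 0
9: 8  (via 11)
1: 10  (via 11)
2: 14  (via 9)
8: 14  (via 1)
3: 17  (via 1)
6: 20  (via 11)
10: 22  (via 1)
5: 24  (via 1)
7: 24  (via 10)
12: 26  (via 9)
4: 27  (via 5)
Shortest route: 11–1–5–4 = 27 s.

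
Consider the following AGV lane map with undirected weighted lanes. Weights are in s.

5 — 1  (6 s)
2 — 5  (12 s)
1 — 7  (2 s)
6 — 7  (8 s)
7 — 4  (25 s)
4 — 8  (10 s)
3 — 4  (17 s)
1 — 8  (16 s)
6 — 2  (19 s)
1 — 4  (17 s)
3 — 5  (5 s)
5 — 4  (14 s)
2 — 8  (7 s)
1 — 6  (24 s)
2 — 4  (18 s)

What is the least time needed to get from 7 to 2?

Enumerating some paths:
7–1–8–2: 2+16+7 = 25
7–6–2: 8+19 = 27
7–1–5–2: 2+6+12 = 20
The minimum is 20 s via 7–1–5–2.

20 s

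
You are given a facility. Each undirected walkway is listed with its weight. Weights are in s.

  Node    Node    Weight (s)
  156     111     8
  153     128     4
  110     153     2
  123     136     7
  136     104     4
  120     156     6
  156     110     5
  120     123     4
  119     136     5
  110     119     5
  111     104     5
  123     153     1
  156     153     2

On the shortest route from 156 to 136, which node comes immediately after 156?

Enumerating some paths:
156 → 153 → 123 → 136: 2+1+7 = 10
156 → 153 → 110 → 119 → 136: 2+2+5+5 = 14
156 → 110 → 119 → 136: 5+5+5 = 15
156 → 110 → 153 → 123 → 136: 5+2+1+7 = 15
The minimum is 10 s via 156 → 153 → 123 → 136.
So from 156 the first move is to 153.

153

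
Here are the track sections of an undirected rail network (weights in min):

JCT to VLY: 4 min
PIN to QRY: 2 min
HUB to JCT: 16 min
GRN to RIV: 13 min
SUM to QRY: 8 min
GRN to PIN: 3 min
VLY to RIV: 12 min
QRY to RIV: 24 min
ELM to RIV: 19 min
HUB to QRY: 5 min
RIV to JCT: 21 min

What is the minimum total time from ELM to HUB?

Enumerating some paths:
ELM–RIV–GRN–PIN–QRY–HUB: 19+13+3+2+5 = 42
ELM–RIV–QRY–HUB: 19+24+5 = 48
Cheapest is ELM–RIV–GRN–PIN–QRY–HUB at 42 min.

42 min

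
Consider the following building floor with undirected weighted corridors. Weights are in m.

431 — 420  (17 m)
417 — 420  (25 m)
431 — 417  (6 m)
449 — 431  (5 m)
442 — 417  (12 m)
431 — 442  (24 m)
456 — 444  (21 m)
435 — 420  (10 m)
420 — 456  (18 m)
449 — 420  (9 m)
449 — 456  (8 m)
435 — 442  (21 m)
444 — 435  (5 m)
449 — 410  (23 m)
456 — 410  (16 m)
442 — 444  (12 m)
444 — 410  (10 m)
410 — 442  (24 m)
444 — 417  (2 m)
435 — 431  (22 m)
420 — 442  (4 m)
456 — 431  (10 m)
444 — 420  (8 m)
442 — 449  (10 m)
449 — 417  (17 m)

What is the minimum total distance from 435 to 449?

Candidate routes:
435 → 444 → 417 → 431 → 449: 5+2+6+5 = 18
435 → 420 → 449: 10+9 = 19
435 → 444 → 420 → 449: 5+8+9 = 22
The minimum is 18 m via 435 → 444 → 417 → 431 → 449.

18 m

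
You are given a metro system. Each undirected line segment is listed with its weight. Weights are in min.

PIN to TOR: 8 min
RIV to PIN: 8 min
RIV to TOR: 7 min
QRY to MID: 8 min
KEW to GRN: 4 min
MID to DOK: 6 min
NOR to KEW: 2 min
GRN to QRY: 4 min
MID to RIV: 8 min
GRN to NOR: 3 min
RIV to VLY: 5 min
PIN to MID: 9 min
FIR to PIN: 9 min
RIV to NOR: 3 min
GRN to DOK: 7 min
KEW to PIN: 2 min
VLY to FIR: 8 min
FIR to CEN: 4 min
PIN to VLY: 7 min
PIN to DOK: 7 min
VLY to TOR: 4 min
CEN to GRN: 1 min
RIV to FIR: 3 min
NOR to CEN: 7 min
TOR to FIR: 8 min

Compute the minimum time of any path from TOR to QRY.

17 min

Enumerating some paths:
TOR–VLY–RIV–NOR–GRN–QRY: 4+5+3+3+4 = 19
TOR–RIV–NOR–GRN–QRY: 7+3+3+4 = 17
TOR–PIN–KEW–NOR–GRN–QRY: 8+2+2+3+4 = 19
TOR–PIN–KEW–GRN–QRY: 8+2+4+4 = 18
Cheapest is TOR–RIV–NOR–GRN–QRY at 17 min.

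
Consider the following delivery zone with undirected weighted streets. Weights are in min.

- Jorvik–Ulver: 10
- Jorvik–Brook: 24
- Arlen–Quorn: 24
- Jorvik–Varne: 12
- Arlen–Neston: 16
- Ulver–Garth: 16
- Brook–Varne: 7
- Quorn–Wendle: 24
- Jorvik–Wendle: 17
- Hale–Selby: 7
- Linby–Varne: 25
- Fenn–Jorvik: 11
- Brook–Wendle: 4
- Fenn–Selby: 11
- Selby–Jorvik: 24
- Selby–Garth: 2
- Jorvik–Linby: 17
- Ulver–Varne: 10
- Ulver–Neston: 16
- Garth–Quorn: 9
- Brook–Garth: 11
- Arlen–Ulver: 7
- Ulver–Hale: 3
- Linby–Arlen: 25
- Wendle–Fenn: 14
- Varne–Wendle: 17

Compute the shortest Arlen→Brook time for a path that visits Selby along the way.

30 min

Best Arlen to Selby: Arlen → Ulver → Hale → Selby costing 17
Best Selby to Brook: Selby → Garth → Brook costing 13
Total via Selby: 17 + 13 = 30 min.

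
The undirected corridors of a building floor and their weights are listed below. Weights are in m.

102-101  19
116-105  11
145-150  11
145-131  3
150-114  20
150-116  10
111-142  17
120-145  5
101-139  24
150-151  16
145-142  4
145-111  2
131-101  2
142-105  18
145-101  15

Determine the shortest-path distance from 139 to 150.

Enumerating some paths:
139 → 101 → 145 → 150: 24+15+11 = 50
139 → 101 → 131 → 145 → 150: 24+2+3+11 = 40
The minimum is 40 m via 139 → 101 → 131 → 145 → 150.

40 m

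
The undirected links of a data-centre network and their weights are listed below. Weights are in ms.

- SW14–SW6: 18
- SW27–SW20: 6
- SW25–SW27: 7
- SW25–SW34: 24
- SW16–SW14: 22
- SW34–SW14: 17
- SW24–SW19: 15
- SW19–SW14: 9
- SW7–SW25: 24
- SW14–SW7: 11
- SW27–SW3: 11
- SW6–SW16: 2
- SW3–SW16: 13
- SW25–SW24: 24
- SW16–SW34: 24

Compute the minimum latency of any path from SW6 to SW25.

Compare a few routes:
SW6 - SW16 - SW34 - SW25: 2+24+24 = 50
SW6 - SW16 - SW3 - SW27 - SW25: 2+13+11+7 = 33
The minimum is 33 ms via SW6 - SW16 - SW3 - SW27 - SW25.

33 ms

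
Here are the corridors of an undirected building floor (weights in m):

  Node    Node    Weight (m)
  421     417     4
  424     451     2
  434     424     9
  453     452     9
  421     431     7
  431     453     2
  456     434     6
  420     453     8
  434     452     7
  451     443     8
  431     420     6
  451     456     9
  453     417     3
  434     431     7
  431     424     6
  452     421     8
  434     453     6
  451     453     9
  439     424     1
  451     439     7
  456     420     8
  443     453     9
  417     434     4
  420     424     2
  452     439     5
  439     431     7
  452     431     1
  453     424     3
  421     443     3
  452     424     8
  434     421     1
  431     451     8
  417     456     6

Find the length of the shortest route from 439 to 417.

Enumerating some paths:
439–452–431–453–417: 5+1+2+3 = 11
439–431–453–417: 7+2+3 = 12
439–424–431–453–417: 1+6+2+3 = 12
439–424–453–417: 1+3+3 = 7
The minimum is 7 m via 439–424–453–417.

7 m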